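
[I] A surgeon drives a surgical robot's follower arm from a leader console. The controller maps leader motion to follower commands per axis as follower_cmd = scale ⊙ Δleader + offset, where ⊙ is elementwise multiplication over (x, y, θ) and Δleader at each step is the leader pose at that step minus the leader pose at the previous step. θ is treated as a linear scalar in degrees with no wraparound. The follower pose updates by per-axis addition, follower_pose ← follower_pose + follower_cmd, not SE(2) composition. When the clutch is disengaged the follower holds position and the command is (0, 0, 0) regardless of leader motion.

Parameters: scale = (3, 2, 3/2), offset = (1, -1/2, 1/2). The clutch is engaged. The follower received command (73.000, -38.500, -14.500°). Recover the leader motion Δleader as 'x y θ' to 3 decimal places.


24.000 -19.000 -10.000

axis x: (73.000 − 1) / (3) = 24.000
axis y: (-38.500 − -1/2) / (2) = -19.000
axis θ: (-14.500 − 1/2) / (3/2) = -10.000


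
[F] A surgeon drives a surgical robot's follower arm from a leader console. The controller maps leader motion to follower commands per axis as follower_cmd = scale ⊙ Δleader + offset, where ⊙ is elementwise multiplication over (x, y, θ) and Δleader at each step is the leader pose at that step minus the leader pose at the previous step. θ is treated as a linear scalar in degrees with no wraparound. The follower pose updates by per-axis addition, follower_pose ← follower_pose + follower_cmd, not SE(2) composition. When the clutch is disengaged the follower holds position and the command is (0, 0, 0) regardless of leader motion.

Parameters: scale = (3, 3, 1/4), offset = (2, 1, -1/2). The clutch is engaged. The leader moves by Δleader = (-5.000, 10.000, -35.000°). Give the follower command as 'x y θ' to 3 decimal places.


-13.000 31.000 -9.250

axis x: 3·-5.000 + 2 = -13.000
axis y: 3·10.000 + 1 = 31.000
axis θ: 1/4·-35.000 + -1/2 = -9.250


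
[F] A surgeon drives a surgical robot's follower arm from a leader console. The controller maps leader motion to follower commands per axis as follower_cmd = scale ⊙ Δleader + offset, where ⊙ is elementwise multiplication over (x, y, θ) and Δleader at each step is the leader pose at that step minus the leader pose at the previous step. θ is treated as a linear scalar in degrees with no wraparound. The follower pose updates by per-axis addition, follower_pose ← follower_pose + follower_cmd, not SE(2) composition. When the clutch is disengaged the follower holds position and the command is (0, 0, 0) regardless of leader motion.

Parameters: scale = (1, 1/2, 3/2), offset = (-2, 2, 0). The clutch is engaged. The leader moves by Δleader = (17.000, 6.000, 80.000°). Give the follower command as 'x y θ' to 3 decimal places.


axis x: 1·17.000 + -2 = 15.000
axis y: 1/2·6.000 + 2 = 5.000
axis θ: 3/2·80.000 + 0 = 120.000

15.000 5.000 120.000


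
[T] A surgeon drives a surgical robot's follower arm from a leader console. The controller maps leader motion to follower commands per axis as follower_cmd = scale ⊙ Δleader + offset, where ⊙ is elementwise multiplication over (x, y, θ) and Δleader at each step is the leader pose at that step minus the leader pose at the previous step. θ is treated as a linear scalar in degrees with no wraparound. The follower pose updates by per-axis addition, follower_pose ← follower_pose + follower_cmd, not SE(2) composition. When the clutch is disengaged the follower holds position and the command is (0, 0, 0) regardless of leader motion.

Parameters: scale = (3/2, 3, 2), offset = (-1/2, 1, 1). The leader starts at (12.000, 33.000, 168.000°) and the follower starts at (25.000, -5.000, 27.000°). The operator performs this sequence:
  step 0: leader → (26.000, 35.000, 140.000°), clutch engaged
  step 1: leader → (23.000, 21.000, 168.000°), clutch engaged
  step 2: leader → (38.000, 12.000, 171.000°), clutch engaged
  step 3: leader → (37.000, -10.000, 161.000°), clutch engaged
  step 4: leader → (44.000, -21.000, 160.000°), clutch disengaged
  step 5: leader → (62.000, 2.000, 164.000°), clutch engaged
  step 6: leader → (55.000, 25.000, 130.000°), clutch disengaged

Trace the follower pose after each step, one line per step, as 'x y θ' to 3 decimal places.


45.500 2.000 -28.000
40.500 -39.000 29.000
62.500 -65.000 36.000
60.500 -130.000 17.000
60.500 -130.000 17.000
87.000 -60.000 26.000
87.000 -60.000 26.000

step 0: Δleader=(14.000, 2.000, -28.000°), engaged; cmd=(20.500, 7.000, -55.000°) → follower=(45.500, 2.000, -28.000°)
step 1: Δleader=(-3.000, -14.000, 28.000°), engaged; cmd=(-5.000, -41.000, 57.000°) → follower=(40.500, -39.000, 29.000°)
step 2: Δleader=(15.000, -9.000, 3.000°), engaged; cmd=(22.000, -26.000, 7.000°) → follower=(62.500, -65.000, 36.000°)
step 3: Δleader=(-1.000, -22.000, -10.000°), engaged; cmd=(-2.000, -65.000, -19.000°) → follower=(60.500, -130.000, 17.000°)
step 4: Δleader=(7.000, -11.000, -1.000°), disengaged; cmd=(0,0,0) → follower holds at (60.500, -130.000, 17.000°)
step 5: Δleader=(18.000, 23.000, 4.000°), engaged; cmd=(26.500, 70.000, 9.000°) → follower=(87.000, -60.000, 26.000°)
step 6: Δleader=(-7.000, 23.000, -34.000°), disengaged; cmd=(0,0,0) → follower holds at (87.000, -60.000, 26.000°)


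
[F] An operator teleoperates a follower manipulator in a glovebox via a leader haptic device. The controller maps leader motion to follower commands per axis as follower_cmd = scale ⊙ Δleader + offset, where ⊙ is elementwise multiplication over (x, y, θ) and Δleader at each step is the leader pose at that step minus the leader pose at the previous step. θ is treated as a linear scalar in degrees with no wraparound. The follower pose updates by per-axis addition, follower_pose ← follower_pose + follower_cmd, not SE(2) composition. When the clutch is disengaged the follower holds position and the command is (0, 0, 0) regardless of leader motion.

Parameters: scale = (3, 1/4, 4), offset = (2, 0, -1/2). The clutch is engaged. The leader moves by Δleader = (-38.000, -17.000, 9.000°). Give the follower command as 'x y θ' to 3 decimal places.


-112.000 -4.250 35.500

axis x: 3·-38.000 + 2 = -112.000
axis y: 1/4·-17.000 + 0 = -4.250
axis θ: 4·9.000 + -1/2 = 35.500


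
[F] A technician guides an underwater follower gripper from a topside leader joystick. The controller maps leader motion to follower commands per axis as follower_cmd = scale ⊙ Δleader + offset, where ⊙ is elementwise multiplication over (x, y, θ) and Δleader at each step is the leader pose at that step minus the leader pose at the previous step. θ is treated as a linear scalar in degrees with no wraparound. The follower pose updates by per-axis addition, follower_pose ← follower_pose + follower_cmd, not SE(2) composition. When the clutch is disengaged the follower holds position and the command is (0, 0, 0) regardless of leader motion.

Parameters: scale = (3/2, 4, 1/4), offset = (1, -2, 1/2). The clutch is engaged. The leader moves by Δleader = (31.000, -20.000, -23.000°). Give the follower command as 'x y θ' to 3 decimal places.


axis x: 3/2·31.000 + 1 = 47.500
axis y: 4·-20.000 + -2 = -82.000
axis θ: 1/4·-23.000 + 1/2 = -5.250

47.500 -82.000 -5.250


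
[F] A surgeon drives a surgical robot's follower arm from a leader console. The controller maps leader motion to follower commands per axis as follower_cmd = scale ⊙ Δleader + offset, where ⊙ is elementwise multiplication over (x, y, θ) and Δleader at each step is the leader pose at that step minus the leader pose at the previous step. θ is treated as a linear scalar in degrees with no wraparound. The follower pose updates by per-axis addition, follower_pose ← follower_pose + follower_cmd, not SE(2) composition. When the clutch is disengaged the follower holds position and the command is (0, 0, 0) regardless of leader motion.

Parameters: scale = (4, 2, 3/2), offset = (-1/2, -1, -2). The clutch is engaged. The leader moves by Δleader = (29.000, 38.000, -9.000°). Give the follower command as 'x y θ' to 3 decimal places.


axis x: 4·29.000 + -1/2 = 115.500
axis y: 2·38.000 + -1 = 75.000
axis θ: 3/2·-9.000 + -2 = -15.500

115.500 75.000 -15.500


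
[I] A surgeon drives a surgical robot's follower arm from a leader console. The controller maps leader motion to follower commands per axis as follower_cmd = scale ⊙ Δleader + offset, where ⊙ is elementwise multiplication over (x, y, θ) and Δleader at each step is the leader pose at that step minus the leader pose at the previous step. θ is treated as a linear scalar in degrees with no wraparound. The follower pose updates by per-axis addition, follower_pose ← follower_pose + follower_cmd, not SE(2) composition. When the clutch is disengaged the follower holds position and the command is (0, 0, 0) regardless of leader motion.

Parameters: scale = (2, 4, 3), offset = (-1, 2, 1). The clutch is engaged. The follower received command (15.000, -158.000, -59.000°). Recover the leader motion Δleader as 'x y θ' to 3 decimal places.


axis x: (15.000 − -1) / (2) = 8.000
axis y: (-158.000 − 2) / (4) = -40.000
axis θ: (-59.000 − 1) / (3) = -20.000

8.000 -40.000 -20.000


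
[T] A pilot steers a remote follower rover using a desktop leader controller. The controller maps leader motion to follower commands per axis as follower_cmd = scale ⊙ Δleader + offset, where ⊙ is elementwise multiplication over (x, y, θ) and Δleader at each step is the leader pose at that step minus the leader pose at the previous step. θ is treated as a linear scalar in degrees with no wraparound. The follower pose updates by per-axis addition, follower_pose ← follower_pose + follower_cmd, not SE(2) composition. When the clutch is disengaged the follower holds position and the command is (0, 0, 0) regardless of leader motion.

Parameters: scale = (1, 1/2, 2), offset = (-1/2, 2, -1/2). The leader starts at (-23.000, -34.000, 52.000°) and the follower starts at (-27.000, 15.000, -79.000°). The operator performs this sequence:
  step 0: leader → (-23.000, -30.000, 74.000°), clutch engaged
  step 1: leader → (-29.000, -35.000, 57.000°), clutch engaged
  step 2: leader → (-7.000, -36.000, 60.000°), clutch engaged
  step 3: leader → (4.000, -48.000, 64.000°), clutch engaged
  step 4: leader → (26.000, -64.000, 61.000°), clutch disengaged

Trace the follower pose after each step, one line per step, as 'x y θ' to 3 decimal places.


step 0: Δleader=(0.000, 4.000, 22.000°), engaged; cmd=(-0.500, 4.000, 43.500°) → follower=(-27.500, 19.000, -35.500°)
step 1: Δleader=(-6.000, -5.000, -17.000°), engaged; cmd=(-6.500, -0.500, -34.500°) → follower=(-34.000, 18.500, -70.000°)
step 2: Δleader=(22.000, -1.000, 3.000°), engaged; cmd=(21.500, 1.500, 5.500°) → follower=(-12.500, 20.000, -64.500°)
step 3: Δleader=(11.000, -12.000, 4.000°), engaged; cmd=(10.500, -4.000, 7.500°) → follower=(-2.000, 16.000, -57.000°)
step 4: Δleader=(22.000, -16.000, -3.000°), disengaged; cmd=(0,0,0) → follower holds at (-2.000, 16.000, -57.000°)

-27.500 19.000 -35.500
-34.000 18.500 -70.000
-12.500 20.000 -64.500
-2.000 16.000 -57.000
-2.000 16.000 -57.000


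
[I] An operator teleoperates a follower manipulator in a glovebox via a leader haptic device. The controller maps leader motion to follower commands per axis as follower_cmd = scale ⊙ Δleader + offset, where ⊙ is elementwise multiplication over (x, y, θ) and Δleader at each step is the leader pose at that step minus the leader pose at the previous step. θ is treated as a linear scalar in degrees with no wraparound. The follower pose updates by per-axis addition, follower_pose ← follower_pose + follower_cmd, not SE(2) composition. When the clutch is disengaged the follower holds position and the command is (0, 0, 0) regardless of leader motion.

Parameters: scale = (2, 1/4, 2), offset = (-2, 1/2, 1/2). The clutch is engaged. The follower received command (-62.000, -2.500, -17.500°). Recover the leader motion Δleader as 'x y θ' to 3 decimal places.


axis x: (-62.000 − -2) / (2) = -30.000
axis y: (-2.500 − 1/2) / (1/4) = -12.000
axis θ: (-17.500 − 1/2) / (2) = -9.000

-30.000 -12.000 -9.000


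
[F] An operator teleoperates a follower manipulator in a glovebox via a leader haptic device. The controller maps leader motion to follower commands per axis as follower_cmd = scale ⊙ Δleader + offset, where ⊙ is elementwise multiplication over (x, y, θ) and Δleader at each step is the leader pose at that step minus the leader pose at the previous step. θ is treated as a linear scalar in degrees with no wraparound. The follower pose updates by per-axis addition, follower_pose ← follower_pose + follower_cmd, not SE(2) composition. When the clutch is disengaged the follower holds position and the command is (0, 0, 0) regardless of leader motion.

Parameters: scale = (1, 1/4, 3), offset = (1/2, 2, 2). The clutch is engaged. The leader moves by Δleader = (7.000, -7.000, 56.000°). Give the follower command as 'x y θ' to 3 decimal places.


axis x: 1·7.000 + 1/2 = 7.500
axis y: 1/4·-7.000 + 2 = 0.250
axis θ: 3·56.000 + 2 = 170.000

7.500 0.250 170.000


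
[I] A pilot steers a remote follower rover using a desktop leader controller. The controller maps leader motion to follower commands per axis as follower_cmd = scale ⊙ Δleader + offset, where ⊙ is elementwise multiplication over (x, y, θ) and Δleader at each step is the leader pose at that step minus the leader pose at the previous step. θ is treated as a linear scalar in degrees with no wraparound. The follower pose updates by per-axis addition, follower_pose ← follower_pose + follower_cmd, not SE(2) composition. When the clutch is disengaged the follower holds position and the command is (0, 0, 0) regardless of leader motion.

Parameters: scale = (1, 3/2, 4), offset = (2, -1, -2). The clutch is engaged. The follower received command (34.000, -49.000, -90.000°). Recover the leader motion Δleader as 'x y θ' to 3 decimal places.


32.000 -32.000 -22.000

axis x: (34.000 − 2) / (1) = 32.000
axis y: (-49.000 − -1) / (3/2) = -32.000
axis θ: (-90.000 − -2) / (4) = -22.000


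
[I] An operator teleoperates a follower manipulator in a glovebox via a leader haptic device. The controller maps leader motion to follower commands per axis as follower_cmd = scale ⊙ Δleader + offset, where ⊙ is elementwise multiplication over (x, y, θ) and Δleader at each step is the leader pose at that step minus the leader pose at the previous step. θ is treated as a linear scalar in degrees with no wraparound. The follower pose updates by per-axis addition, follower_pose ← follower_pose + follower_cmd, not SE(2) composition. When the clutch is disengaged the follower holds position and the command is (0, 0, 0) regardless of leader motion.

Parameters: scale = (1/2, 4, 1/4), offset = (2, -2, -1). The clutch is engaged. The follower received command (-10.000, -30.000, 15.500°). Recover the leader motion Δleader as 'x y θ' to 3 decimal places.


-24.000 -7.000 66.000

axis x: (-10.000 − 2) / (1/2) = -24.000
axis y: (-30.000 − -2) / (4) = -7.000
axis θ: (15.500 − -1) / (1/4) = 66.000


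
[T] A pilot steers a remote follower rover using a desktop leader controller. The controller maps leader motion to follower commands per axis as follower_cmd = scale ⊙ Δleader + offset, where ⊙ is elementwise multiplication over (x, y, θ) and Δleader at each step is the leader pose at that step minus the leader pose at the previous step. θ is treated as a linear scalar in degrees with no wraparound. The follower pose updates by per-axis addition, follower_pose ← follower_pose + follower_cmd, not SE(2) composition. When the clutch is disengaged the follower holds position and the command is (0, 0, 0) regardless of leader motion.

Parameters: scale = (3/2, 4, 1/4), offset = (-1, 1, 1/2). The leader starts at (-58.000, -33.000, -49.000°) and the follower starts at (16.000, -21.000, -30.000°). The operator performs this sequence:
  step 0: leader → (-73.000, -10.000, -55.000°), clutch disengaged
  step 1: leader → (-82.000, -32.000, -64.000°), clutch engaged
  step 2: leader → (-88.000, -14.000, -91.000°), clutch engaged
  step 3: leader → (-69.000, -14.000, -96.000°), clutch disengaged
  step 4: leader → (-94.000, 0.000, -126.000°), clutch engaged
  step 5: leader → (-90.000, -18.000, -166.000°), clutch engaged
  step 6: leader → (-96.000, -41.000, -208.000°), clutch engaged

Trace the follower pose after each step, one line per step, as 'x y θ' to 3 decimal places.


step 0: Δleader=(-15.000, 23.000, -6.000°), disengaged; cmd=(0,0,0) → follower holds at (16.000, -21.000, -30.000°)
step 1: Δleader=(-9.000, -22.000, -9.000°), engaged; cmd=(-14.500, -87.000, -1.750°) → follower=(1.500, -108.000, -31.750°)
step 2: Δleader=(-6.000, 18.000, -27.000°), engaged; cmd=(-10.000, 73.000, -6.250°) → follower=(-8.500, -35.000, -38.000°)
step 3: Δleader=(19.000, 0.000, -5.000°), disengaged; cmd=(0,0,0) → follower holds at (-8.500, -35.000, -38.000°)
step 4: Δleader=(-25.000, 14.000, -30.000°), engaged; cmd=(-38.500, 57.000, -7.000°) → follower=(-47.000, 22.000, -45.000°)
step 5: Δleader=(4.000, -18.000, -40.000°), engaged; cmd=(5.000, -71.000, -9.500°) → follower=(-42.000, -49.000, -54.500°)
step 6: Δleader=(-6.000, -23.000, -42.000°), engaged; cmd=(-10.000, -91.000, -10.000°) → follower=(-52.000, -140.000, -64.500°)

16.000 -21.000 -30.000
1.500 -108.000 -31.750
-8.500 -35.000 -38.000
-8.500 -35.000 -38.000
-47.000 22.000 -45.000
-42.000 -49.000 -54.500
-52.000 -140.000 -64.500


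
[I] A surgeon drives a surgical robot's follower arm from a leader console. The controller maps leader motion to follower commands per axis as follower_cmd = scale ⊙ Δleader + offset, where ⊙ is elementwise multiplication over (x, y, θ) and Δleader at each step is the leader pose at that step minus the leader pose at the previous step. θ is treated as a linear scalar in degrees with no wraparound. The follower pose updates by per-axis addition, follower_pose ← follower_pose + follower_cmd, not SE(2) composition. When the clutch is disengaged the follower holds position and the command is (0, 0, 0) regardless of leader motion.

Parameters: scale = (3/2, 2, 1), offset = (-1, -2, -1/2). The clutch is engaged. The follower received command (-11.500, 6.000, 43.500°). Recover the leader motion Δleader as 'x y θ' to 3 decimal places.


axis x: (-11.500 − -1) / (3/2) = -7.000
axis y: (6.000 − -2) / (2) = 4.000
axis θ: (43.500 − -1/2) / (1) = 44.000

-7.000 4.000 44.000


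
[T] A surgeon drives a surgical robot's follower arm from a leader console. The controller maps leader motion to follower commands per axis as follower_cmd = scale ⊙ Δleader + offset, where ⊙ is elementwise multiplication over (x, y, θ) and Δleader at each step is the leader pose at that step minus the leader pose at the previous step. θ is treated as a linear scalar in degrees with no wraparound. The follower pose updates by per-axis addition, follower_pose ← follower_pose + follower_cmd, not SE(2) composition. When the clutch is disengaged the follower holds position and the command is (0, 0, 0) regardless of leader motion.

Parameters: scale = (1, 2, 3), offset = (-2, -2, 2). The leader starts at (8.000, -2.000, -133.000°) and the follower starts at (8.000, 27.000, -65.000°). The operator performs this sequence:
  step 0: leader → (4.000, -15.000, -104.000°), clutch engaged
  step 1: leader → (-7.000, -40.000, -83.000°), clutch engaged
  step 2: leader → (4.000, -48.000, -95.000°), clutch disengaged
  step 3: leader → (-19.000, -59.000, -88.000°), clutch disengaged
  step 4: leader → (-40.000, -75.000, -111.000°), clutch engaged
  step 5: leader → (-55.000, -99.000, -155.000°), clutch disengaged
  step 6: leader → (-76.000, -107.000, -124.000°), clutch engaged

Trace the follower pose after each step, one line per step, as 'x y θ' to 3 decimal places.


2.000 -1.000 24.000
-11.000 -53.000 89.000
-11.000 -53.000 89.000
-11.000 -53.000 89.000
-34.000 -87.000 22.000
-34.000 -87.000 22.000
-57.000 -105.000 117.000

step 0: Δleader=(-4.000, -13.000, 29.000°), engaged; cmd=(-6.000, -28.000, 89.000°) → follower=(2.000, -1.000, 24.000°)
step 1: Δleader=(-11.000, -25.000, 21.000°), engaged; cmd=(-13.000, -52.000, 65.000°) → follower=(-11.000, -53.000, 89.000°)
step 2: Δleader=(11.000, -8.000, -12.000°), disengaged; cmd=(0,0,0) → follower holds at (-11.000, -53.000, 89.000°)
step 3: Δleader=(-23.000, -11.000, 7.000°), disengaged; cmd=(0,0,0) → follower holds at (-11.000, -53.000, 89.000°)
step 4: Δleader=(-21.000, -16.000, -23.000°), engaged; cmd=(-23.000, -34.000, -67.000°) → follower=(-34.000, -87.000, 22.000°)
step 5: Δleader=(-15.000, -24.000, -44.000°), disengaged; cmd=(0,0,0) → follower holds at (-34.000, -87.000, 22.000°)
step 6: Δleader=(-21.000, -8.000, 31.000°), engaged; cmd=(-23.000, -18.000, 95.000°) → follower=(-57.000, -105.000, 117.000°)


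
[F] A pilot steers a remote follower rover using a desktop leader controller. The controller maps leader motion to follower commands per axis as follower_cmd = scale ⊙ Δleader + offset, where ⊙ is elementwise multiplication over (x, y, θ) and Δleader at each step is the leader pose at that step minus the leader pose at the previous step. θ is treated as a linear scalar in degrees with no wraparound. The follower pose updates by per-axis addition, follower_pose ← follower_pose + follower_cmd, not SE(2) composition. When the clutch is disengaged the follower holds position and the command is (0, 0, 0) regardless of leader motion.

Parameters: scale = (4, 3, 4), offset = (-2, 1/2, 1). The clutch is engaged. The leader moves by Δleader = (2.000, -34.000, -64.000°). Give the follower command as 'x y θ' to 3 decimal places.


axis x: 4·2.000 + -2 = 6.000
axis y: 3·-34.000 + 1/2 = -101.500
axis θ: 4·-64.000 + 1 = -255.000

6.000 -101.500 -255.000


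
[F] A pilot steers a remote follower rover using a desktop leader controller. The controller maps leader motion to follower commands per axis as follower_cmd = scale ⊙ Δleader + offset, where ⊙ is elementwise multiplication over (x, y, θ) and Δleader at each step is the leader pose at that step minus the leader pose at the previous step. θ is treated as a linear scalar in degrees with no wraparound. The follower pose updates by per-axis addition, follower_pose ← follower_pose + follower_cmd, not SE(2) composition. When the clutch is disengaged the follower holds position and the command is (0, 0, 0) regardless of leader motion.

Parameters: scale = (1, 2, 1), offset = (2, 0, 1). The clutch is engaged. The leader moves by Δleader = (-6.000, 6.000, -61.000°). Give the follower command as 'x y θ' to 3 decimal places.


-4.000 12.000 -60.000

axis x: 1·-6.000 + 2 = -4.000
axis y: 2·6.000 + 0 = 12.000
axis θ: 1·-61.000 + 1 = -60.000


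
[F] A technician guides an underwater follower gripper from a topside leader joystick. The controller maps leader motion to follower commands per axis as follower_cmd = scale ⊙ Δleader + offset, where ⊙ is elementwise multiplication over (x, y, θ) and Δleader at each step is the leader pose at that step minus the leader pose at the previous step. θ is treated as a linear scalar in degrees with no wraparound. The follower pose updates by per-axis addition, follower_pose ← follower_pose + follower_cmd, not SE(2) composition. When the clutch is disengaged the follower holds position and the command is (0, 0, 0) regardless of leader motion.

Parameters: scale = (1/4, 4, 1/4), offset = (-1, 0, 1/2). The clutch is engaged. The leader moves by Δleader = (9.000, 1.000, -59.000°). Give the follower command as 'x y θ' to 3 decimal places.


axis x: 1/4·9.000 + -1 = 1.250
axis y: 4·1.000 + 0 = 4.000
axis θ: 1/4·-59.000 + 1/2 = -14.250

1.250 4.000 -14.250


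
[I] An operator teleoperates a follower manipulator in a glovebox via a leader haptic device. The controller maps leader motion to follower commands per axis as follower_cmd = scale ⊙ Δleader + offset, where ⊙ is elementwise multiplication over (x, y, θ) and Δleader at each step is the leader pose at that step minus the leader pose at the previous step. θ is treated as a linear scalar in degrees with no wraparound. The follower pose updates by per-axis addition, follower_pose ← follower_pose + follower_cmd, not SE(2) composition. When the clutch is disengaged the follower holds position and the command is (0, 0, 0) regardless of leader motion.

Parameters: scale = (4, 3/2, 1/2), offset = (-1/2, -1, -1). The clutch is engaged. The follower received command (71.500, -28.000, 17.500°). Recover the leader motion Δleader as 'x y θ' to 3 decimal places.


axis x: (71.500 − -1/2) / (4) = 18.000
axis y: (-28.000 − -1) / (3/2) = -18.000
axis θ: (17.500 − -1) / (1/2) = 37.000

18.000 -18.000 37.000


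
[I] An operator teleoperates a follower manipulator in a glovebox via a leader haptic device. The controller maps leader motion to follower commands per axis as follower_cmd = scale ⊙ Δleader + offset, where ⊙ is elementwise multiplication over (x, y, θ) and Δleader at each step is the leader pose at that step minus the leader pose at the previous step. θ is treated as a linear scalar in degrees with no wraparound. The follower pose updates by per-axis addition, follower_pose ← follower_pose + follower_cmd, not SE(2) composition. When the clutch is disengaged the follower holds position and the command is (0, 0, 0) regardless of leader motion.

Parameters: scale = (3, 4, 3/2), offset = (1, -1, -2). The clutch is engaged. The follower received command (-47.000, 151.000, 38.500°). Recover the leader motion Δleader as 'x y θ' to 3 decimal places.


-16.000 38.000 27.000

axis x: (-47.000 − 1) / (3) = -16.000
axis y: (151.000 − -1) / (4) = 38.000
axis θ: (38.500 − -2) / (3/2) = 27.000


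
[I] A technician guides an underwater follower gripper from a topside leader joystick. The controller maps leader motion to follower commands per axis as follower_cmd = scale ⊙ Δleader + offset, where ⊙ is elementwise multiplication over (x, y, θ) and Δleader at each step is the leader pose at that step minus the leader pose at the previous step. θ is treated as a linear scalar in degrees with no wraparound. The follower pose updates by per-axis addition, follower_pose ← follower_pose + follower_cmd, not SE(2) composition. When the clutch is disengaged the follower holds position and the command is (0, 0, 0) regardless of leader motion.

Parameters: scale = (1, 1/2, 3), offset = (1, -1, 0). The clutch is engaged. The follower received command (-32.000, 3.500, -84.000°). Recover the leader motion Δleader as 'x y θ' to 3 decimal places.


-33.000 9.000 -28.000

axis x: (-32.000 − 1) / (1) = -33.000
axis y: (3.500 − -1) / (1/2) = 9.000
axis θ: (-84.000 − 0) / (3) = -28.000


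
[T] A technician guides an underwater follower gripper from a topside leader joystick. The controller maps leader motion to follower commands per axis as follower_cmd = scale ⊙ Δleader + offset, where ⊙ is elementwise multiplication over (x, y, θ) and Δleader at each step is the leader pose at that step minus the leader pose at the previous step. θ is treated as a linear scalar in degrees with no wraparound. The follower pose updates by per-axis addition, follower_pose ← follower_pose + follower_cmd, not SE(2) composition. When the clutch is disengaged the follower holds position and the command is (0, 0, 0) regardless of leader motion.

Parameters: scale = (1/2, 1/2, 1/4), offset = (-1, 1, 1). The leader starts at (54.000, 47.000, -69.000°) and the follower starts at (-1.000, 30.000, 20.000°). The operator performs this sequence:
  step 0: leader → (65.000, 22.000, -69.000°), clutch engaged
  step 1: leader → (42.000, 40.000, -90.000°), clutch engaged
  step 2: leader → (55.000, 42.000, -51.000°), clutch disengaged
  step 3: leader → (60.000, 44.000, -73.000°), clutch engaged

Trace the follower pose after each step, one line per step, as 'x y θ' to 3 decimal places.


step 0: Δleader=(11.000, -25.000, 0.000°), engaged; cmd=(4.500, -11.500, 1.000°) → follower=(3.500, 18.500, 21.000°)
step 1: Δleader=(-23.000, 18.000, -21.000°), engaged; cmd=(-12.500, 10.000, -4.250°) → follower=(-9.000, 28.500, 16.750°)
step 2: Δleader=(13.000, 2.000, 39.000°), disengaged; cmd=(0,0,0) → follower holds at (-9.000, 28.500, 16.750°)
step 3: Δleader=(5.000, 2.000, -22.000°), engaged; cmd=(1.500, 2.000, -4.500°) → follower=(-7.500, 30.500, 12.250°)

3.500 18.500 21.000
-9.000 28.500 16.750
-9.000 28.500 16.750
-7.500 30.500 12.250


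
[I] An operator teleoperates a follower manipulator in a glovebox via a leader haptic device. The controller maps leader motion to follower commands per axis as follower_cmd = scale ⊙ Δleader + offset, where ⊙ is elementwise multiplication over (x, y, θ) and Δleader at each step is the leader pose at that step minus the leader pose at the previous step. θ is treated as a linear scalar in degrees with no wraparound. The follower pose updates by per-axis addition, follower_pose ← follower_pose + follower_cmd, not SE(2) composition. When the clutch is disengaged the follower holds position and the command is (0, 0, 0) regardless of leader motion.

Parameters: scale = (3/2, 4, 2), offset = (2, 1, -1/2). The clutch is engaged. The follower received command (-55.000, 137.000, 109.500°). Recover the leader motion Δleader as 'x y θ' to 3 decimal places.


axis x: (-55.000 − 2) / (3/2) = -38.000
axis y: (137.000 − 1) / (4) = 34.000
axis θ: (109.500 − -1/2) / (2) = 55.000

-38.000 34.000 55.000


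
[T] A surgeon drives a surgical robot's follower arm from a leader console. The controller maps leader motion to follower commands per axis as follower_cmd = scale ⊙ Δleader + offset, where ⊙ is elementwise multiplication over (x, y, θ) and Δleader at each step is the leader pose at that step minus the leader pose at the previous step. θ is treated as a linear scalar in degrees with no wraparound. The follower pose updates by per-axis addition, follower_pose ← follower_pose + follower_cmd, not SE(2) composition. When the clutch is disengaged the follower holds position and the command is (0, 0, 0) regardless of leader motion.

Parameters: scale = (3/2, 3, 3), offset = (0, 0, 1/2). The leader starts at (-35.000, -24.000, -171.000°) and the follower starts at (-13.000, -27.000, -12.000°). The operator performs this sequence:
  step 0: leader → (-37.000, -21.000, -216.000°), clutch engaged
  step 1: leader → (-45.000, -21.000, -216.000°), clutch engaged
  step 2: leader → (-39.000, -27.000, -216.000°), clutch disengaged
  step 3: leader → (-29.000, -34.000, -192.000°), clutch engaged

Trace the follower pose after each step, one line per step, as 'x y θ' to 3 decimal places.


step 0: Δleader=(-2.000, 3.000, -45.000°), engaged; cmd=(-3.000, 9.000, -134.500°) → follower=(-16.000, -18.000, -146.500°)
step 1: Δleader=(-8.000, 0.000, 0.000°), engaged; cmd=(-12.000, 0.000, 0.500°) → follower=(-28.000, -18.000, -146.000°)
step 2: Δleader=(6.000, -6.000, 0.000°), disengaged; cmd=(0,0,0) → follower holds at (-28.000, -18.000, -146.000°)
step 3: Δleader=(10.000, -7.000, 24.000°), engaged; cmd=(15.000, -21.000, 72.500°) → follower=(-13.000, -39.000, -73.500°)

-16.000 -18.000 -146.500
-28.000 -18.000 -146.000
-28.000 -18.000 -146.000
-13.000 -39.000 -73.500


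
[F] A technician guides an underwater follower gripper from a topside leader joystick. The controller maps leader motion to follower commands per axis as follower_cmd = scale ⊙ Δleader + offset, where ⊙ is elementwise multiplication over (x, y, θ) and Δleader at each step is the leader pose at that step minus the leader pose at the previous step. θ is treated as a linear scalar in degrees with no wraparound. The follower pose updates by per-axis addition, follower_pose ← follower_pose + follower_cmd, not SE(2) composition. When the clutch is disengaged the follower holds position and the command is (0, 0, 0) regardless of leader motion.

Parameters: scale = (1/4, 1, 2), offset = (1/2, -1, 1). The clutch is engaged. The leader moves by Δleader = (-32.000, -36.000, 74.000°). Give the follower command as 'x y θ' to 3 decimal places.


axis x: 1/4·-32.000 + 1/2 = -7.500
axis y: 1·-36.000 + -1 = -37.000
axis θ: 2·74.000 + 1 = 149.000

-7.500 -37.000 149.000


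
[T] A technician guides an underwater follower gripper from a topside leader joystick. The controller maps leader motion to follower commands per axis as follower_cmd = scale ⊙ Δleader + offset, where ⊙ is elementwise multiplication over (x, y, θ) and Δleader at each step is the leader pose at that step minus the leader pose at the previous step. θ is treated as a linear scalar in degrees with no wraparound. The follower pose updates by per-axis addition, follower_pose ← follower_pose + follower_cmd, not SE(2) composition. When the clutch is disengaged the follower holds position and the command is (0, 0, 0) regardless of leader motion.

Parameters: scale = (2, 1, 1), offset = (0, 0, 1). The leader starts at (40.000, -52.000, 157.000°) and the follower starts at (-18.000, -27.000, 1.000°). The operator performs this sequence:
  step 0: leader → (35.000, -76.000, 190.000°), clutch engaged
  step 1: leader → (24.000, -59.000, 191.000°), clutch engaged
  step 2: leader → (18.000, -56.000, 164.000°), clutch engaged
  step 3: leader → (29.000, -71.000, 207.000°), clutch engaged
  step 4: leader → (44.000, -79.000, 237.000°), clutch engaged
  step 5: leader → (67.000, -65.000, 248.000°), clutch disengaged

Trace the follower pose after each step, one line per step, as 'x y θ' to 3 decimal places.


-28.000 -51.000 35.000
-50.000 -34.000 37.000
-62.000 -31.000 11.000
-40.000 -46.000 55.000
-10.000 -54.000 86.000
-10.000 -54.000 86.000

step 0: Δleader=(-5.000, -24.000, 33.000°), engaged; cmd=(-10.000, -24.000, 34.000°) → follower=(-28.000, -51.000, 35.000°)
step 1: Δleader=(-11.000, 17.000, 1.000°), engaged; cmd=(-22.000, 17.000, 2.000°) → follower=(-50.000, -34.000, 37.000°)
step 2: Δleader=(-6.000, 3.000, -27.000°), engaged; cmd=(-12.000, 3.000, -26.000°) → follower=(-62.000, -31.000, 11.000°)
step 3: Δleader=(11.000, -15.000, 43.000°), engaged; cmd=(22.000, -15.000, 44.000°) → follower=(-40.000, -46.000, 55.000°)
step 4: Δleader=(15.000, -8.000, 30.000°), engaged; cmd=(30.000, -8.000, 31.000°) → follower=(-10.000, -54.000, 86.000°)
step 5: Δleader=(23.000, 14.000, 11.000°), disengaged; cmd=(0,0,0) → follower holds at (-10.000, -54.000, 86.000°)


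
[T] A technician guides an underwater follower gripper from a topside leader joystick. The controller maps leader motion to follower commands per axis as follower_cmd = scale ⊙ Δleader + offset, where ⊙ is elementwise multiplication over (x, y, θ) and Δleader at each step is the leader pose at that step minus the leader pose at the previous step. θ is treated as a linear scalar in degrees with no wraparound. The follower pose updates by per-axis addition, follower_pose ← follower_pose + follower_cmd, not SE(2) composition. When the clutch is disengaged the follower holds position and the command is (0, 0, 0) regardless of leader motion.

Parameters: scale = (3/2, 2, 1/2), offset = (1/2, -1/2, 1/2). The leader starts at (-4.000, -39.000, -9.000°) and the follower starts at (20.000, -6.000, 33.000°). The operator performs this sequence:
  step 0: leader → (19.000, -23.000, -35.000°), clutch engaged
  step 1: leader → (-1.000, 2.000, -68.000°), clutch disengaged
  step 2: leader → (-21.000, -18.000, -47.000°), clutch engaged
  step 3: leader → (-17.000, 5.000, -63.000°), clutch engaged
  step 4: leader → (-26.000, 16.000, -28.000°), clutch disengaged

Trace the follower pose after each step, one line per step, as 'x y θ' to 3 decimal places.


55.000 25.500 20.500
55.000 25.500 20.500
25.500 -15.000 31.500
32.000 30.500 24.000
32.000 30.500 24.000

step 0: Δleader=(23.000, 16.000, -26.000°), engaged; cmd=(35.000, 31.500, -12.500°) → follower=(55.000, 25.500, 20.500°)
step 1: Δleader=(-20.000, 25.000, -33.000°), disengaged; cmd=(0,0,0) → follower holds at (55.000, 25.500, 20.500°)
step 2: Δleader=(-20.000, -20.000, 21.000°), engaged; cmd=(-29.500, -40.500, 11.000°) → follower=(25.500, -15.000, 31.500°)
step 3: Δleader=(4.000, 23.000, -16.000°), engaged; cmd=(6.500, 45.500, -7.500°) → follower=(32.000, 30.500, 24.000°)
step 4: Δleader=(-9.000, 11.000, 35.000°), disengaged; cmd=(0,0,0) → follower holds at (32.000, 30.500, 24.000°)


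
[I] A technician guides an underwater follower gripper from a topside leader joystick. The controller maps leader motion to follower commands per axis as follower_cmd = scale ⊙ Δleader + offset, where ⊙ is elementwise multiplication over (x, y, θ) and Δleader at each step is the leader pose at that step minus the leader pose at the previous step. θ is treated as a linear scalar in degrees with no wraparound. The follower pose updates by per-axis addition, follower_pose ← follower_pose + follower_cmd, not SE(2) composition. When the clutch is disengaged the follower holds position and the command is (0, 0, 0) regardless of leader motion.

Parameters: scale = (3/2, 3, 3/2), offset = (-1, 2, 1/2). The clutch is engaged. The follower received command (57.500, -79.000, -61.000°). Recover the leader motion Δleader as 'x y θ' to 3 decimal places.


axis x: (57.500 − -1) / (3/2) = 39.000
axis y: (-79.000 − 2) / (3) = -27.000
axis θ: (-61.000 − 1/2) / (3/2) = -41.000

39.000 -27.000 -41.000


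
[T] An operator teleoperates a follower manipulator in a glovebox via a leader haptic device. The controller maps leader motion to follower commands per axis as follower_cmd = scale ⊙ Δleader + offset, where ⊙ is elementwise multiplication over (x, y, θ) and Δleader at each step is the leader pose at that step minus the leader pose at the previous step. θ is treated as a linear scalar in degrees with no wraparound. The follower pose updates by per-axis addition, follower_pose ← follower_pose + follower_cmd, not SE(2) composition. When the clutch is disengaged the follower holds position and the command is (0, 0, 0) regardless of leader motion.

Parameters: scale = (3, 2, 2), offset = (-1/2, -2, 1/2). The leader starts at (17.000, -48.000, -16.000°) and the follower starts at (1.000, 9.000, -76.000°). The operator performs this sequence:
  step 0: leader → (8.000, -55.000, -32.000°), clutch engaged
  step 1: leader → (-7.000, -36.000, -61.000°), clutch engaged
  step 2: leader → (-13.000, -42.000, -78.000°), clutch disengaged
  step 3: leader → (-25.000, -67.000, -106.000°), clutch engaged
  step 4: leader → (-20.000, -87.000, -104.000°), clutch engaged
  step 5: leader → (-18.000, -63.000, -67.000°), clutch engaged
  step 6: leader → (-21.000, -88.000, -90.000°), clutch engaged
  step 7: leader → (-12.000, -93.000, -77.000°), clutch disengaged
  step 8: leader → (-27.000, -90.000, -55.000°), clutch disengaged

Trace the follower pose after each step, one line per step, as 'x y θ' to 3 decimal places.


step 0: Δleader=(-9.000, -7.000, -16.000°), engaged; cmd=(-27.500, -16.000, -31.500°) → follower=(-26.500, -7.000, -107.500°)
step 1: Δleader=(-15.000, 19.000, -29.000°), engaged; cmd=(-45.500, 36.000, -57.500°) → follower=(-72.000, 29.000, -165.000°)
step 2: Δleader=(-6.000, -6.000, -17.000°), disengaged; cmd=(0,0,0) → follower holds at (-72.000, 29.000, -165.000°)
step 3: Δleader=(-12.000, -25.000, -28.000°), engaged; cmd=(-36.500, -52.000, -55.500°) → follower=(-108.500, -23.000, -220.500°)
step 4: Δleader=(5.000, -20.000, 2.000°), engaged; cmd=(14.500, -42.000, 4.500°) → follower=(-94.000, -65.000, -216.000°)
step 5: Δleader=(2.000, 24.000, 37.000°), engaged; cmd=(5.500, 46.000, 74.500°) → follower=(-88.500, -19.000, -141.500°)
step 6: Δleader=(-3.000, -25.000, -23.000°), engaged; cmd=(-9.500, -52.000, -45.500°) → follower=(-98.000, -71.000, -187.000°)
step 7: Δleader=(9.000, -5.000, 13.000°), disengaged; cmd=(0,0,0) → follower holds at (-98.000, -71.000, -187.000°)
step 8: Δleader=(-15.000, 3.000, 22.000°), disengaged; cmd=(0,0,0) → follower holds at (-98.000, -71.000, -187.000°)

-26.500 -7.000 -107.500
-72.000 29.000 -165.000
-72.000 29.000 -165.000
-108.500 -23.000 -220.500
-94.000 -65.000 -216.000
-88.500 -19.000 -141.500
-98.000 -71.000 -187.000
-98.000 -71.000 -187.000
-98.000 -71.000 -187.000
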